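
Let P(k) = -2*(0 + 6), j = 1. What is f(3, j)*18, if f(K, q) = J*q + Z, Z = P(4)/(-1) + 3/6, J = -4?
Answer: 153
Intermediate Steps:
P(k) = -12 (P(k) = -2*6 = -12)
Z = 25/2 (Z = -12/(-1) + 3/6 = -12*(-1) + 3*(⅙) = 12 + ½ = 25/2 ≈ 12.500)
f(K, q) = 25/2 - 4*q (f(K, q) = -4*q + 25/2 = 25/2 - 4*q)
f(3, j)*18 = (25/2 - 4*1)*18 = (25/2 - 4)*18 = (17/2)*18 = 153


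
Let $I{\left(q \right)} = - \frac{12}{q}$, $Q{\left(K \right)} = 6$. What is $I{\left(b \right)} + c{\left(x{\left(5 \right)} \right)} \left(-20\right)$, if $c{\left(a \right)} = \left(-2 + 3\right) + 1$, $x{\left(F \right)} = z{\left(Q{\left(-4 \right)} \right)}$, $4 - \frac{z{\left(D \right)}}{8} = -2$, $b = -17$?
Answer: $- \frac{668}{17} \approx -39.294$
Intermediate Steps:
$z{\left(D \right)} = 48$ ($z{\left(D \right)} = 32 - -16 = 32 + 16 = 48$)
$x{\left(F \right)} = 48$
$c{\left(a \right)} = 2$ ($c{\left(a \right)} = 1 + 1 = 2$)
$I{\left(b \right)} + c{\left(x{\left(5 \right)} \right)} \left(-20\right) = - \frac{12}{-17} + 2 \left(-20\right) = \left(-12\right) \left(- \frac{1}{17}\right) - 40 = \frac{12}{17} - 40 = - \frac{668}{17}$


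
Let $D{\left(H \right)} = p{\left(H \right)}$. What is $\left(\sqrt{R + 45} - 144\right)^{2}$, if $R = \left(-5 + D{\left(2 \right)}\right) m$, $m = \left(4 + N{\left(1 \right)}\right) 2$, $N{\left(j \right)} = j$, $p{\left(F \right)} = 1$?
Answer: $\left(144 - \sqrt{5}\right)^{2} \approx 20097.0$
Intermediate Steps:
$D{\left(H \right)} = 1$
$m = 10$ ($m = \left(4 + 1\right) 2 = 5 \cdot 2 = 10$)
$R = -40$ ($R = \left(-5 + 1\right) 10 = \left(-4\right) 10 = -40$)
$\left(\sqrt{R + 45} - 144\right)^{2} = \left(\sqrt{-40 + 45} - 144\right)^{2} = \left(\sqrt{5} - 144\right)^{2} = \left(-144 + \sqrt{5}\right)^{2}$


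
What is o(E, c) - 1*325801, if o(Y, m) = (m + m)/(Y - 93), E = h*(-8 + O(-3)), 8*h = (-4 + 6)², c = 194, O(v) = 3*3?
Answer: -60273961/185 ≈ -3.2581e+5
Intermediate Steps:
O(v) = 9
h = ½ (h = (-4 + 6)²/8 = (⅛)*2² = (⅛)*4 = ½ ≈ 0.50000)
E = ½ (E = (-8 + 9)/2 = (½)*1 = ½ ≈ 0.50000)
o(Y, m) = 2*m/(-93 + Y) (o(Y, m) = (2*m)/(-93 + Y) = 2*m/(-93 + Y))
o(E, c) - 1*325801 = 2*194/(-93 + ½) - 1*325801 = 2*194/(-185/2) - 325801 = 2*194*(-2/185) - 325801 = -776/185 - 325801 = -60273961/185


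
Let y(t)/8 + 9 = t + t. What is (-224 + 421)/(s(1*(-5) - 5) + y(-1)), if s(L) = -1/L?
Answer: -1970/879 ≈ -2.2412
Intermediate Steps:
y(t) = -72 + 16*t (y(t) = -72 + 8*(t + t) = -72 + 8*(2*t) = -72 + 16*t)
(-224 + 421)/(s(1*(-5) - 5) + y(-1)) = (-224 + 421)/(-1/(1*(-5) - 5) + (-72 + 16*(-1))) = 197/(-1/(-5 - 5) + (-72 - 16)) = 197/(-1/(-10) - 88) = 197/(-1*(-1/10) - 88) = 197/(1/10 - 88) = 197/(-879/10) = 197*(-10/879) = -1970/879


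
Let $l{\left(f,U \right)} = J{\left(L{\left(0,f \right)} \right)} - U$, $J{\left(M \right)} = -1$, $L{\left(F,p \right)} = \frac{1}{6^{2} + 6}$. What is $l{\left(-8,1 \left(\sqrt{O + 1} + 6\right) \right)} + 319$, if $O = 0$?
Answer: $311$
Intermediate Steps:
$L{\left(F,p \right)} = \frac{1}{42}$ ($L{\left(F,p \right)} = \frac{1}{36 + 6} = \frac{1}{42}$)
$l{\left(f,U \right)} = -1 - U$
$l{\left(-8,1 \left(\sqrt{O + 1} + 6\right) \right)} + 319 = \left(-1 - 1 \left(\sqrt{0 + 1} + 6\right)\right) + 319 = \left(-1 - 1 \left(\sqrt{1} + 6\right)\right) + 319 = \left(-1 - 1 \left(1 + 6\right)\right) + 319 = \left(-1 - 1 \cdot 7\right) + 319 = \left(-1 - 7\right) + 319 = -8 + 319 = 311$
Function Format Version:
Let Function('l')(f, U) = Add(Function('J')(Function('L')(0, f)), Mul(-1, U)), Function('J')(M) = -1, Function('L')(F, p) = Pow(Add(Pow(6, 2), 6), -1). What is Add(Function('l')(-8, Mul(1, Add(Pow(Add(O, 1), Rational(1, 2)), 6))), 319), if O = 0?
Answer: 311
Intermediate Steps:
Function('L')(F, p) = Rational(1, 42) (Function('L')(F, p) = Pow(Add(36, 6), -1) = Pow(42, -1) = Rational(1, 42))
Function('l')(f, U) = Add(-1, Mul(-1, U))
Add(Function('l')(-8, Mul(1, Add(Pow(Add(O, 1), Rational(1, 2)), 6))), 319) = Add(Add(-1, Mul(-1, Mul(1, Add(Pow(Add(0, 1), Rational(1, 2)), 6)))), 319) = Add(Add(-1, Mul(-1, Mul(1, Add(Pow(1, Rational(1, 2)), 6)))), 319) = Add(Add(-1, Mul(-1, Mul(1, Add(1, 6)))), 319) = Add(Add(-1, Mul(-1, Mul(1, 7))), 319) = Add(Add(-1, Mul(-1, 7)), 319) = Add(Add(-1, -7), 319) = Add(-8, 319) = 311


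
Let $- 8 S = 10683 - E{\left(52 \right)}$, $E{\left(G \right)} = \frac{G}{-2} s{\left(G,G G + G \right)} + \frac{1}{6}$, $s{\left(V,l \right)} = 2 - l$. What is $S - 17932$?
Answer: $- \frac{495209}{48} \approx -10317.0$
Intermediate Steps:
$E{\left(G \right)} = \frac{1}{6} - \frac{G \left(2 - G - G^{2}\right)}{2}$ ($E{\left(G \right)} = \frac{G}{-2} \left(2 - \left(G G + G\right)\right) + \frac{1}{6} = G \left(- \frac{1}{2}\right) \left(2 - \left(G^{2} + G\right)\right) + \frac{1}{6} = - \frac{G}{2} \left(2 - \left(G + G^{2}\right)\right) + \frac{1}{6} = - \frac{G}{2} \left(2 - G - G^{2}\right) + \frac{1}{6} = - \frac{G \left(2 - G - G^{2}\right)}{2} + \frac{1}{6} = \frac{1}{6} - \frac{G \left(2 - G - G^{2}\right)}{2}$)
$S = \frac{365527}{48}$ ($S = - \frac{10683 - \left(\frac{1}{6} + \frac{1}{2} \cdot 52 \left(-2 + 52 \left(1 + 52\right)\right)\right)}{8} = - \frac{10683 - \left(\frac{1}{6} + \frac{1}{2} \cdot 52 \left(-2 + 52 \cdot 53\right)\right)}{8} = - \frac{10683 - \left(\frac{1}{6} + \frac{1}{2} \cdot 52 \left(-2 + 2756\right)\right)}{8} = - \frac{10683 - \left(\frac{1}{6} + \frac{1}{2} \cdot 52 \cdot 2754\right)}{8} = - \frac{10683 - \left(\frac{1}{6} + 71604\right)}{8} = - \frac{10683 - \frac{429625}{6}}{8} = \left(- \frac{1}{8}\right) \left(- \frac{365527}{6}\right) = \frac{365527}{48} \approx 7615.1$)
$S - 17932 = \frac{365527}{48} - 17932 = - \frac{495209}{48}$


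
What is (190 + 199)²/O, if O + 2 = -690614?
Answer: -151321/690616 ≈ -0.21911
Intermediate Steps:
O = -690616 (O = -2 - 690614 = -690616)
(190 + 199)²/O = (190 + 199)²/(-690616) = 389²*(-1/690616) = 151321*(-1/690616) = -151321/690616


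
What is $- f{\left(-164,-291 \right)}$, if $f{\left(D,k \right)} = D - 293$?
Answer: $457$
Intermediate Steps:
$f{\left(D,k \right)} = -293 + D$ ($f{\left(D,k \right)} = D - 293 = -293 + D$)
$- f{\left(-164,-291 \right)} = - (-293 - 164) = \left(-1\right) \left(-457\right) = 457$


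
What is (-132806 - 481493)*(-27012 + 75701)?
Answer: -29909604011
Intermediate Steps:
(-132806 - 481493)*(-27012 + 75701) = -614299*48689 = -29909604011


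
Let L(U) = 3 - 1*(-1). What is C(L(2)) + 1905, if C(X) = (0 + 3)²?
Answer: 1914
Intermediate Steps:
L(U) = 4 (L(U) = 3 + 1 = 4)
C(X) = 9 (C(X) = 3² = 9)
C(L(2)) + 1905 = 9 + 1905 = 1914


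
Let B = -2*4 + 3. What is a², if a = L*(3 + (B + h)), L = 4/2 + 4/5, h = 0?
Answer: 784/25 ≈ 31.360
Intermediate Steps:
B = -5 (B = -8 + 3 = -5)
L = 14/5 (L = 4*(½) + 4*(⅕) = 2 + ⅘ = 14/5 ≈ 2.8000)
a = -28/5 (a = 14*(3 + (-5 + 0))/5 = 14*(3 - 5)/5 = (14/5)*(-2) = -28/5 ≈ -5.6000)
a² = (-28/5)² = 784/25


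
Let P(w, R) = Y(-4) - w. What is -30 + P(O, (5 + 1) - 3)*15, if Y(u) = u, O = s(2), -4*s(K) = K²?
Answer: -75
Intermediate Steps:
s(K) = -K²/4
O = -1 (O = -¼*2² = -¼*4 = -1)
P(w, R) = -4 - w
-30 + P(O, (5 + 1) - 3)*15 = -30 + (-4 - 1*(-1))*15 = -30 + (-4 + 1)*15 = -30 - 3*15 = -30 - 45 = -75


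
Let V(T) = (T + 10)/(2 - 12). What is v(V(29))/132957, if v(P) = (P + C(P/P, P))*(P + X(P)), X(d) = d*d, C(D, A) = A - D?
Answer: -377/503625 ≈ -0.00074857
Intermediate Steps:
X(d) = d²
V(T) = -1 - T/10 (V(T) = (10 + T)/(-10) = (10 + T)*(-⅒) = -1 - T/10)
v(P) = (-1 + 2*P)*(P + P²) (v(P) = (P + (P - P/P))*(P + P²) = (P + (P - 1*1))*(P + P²) = (P + (P - 1))*(P + P²) = (P + (-1 + P))*(P + P²) = (-1 + 2*P)*(P + P²))
v(V(29))/132957 = ((-1 - ⅒*29)*(-1 + (-1 - ⅒*29) + 2*(-1 - ⅒*29)²))/132957 = ((-1 - 29/10)*(-1 + (-1 - 29/10) + 2*(-1 - 29/10)²))*(1/132957) = -39*(-1 - 39/10 + 2*(-39/10)²)/10*(1/132957) = -39*(-1 - 39/10 + 2*(1521/100))/10*(1/132957) = -39*(-1 - 39/10 + 1521/50)/10*(1/132957) = -39/10*638/25*(1/132957) = -12441/125*1/132957 = -377/503625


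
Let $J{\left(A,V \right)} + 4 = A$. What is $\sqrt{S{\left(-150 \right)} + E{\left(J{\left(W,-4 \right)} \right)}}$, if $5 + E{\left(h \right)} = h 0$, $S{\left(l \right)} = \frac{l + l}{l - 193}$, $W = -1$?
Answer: $\frac{i \sqrt{9905}}{49} \approx 2.0311 i$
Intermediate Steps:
$J{\left(A,V \right)} = -4 + A$
$S{\left(l \right)} = \frac{2 l}{-193 + l}$
$E{\left(h \right)} = -5$ ($E{\left(h \right)} = -5 + h 0 = -5 + 0 = -5$)
$\sqrt{S{\left(-150 \right)} + E{\left(J{\left(W,-4 \right)} \right)}} = \sqrt{2 \left(-150\right) \frac{1}{-193 - 150} - 5} = \sqrt{2 \left(-150\right) \frac{1}{-343} - 5} = \sqrt{2 \left(-150\right) \left(- \frac{1}{343}\right) - 5} = \sqrt{\frac{300}{343} - 5} = \sqrt{- \frac{1415}{343}} = \frac{i \sqrt{9905}}{49}$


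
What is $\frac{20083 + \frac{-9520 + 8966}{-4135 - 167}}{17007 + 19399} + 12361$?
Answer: $\frac{484012265138}{39154653} \approx 12362.0$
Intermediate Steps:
$\frac{20083 + \frac{-9520 + 8966}{-4135 - 167}}{17007 + 19399} + 12361 = \frac{20083 - \frac{554}{-4135 - 167}}{36406} + 12361 = \left(20083 - \frac{554}{-4302}\right) \frac{1}{36406} + 12361 = \left(20083 - - \frac{277}{2151}\right) \frac{1}{36406} + 12361 = \left(20083 + \frac{277}{2151}\right) \frac{1}{36406} + 12361 = \frac{43198810}{2151} \cdot \frac{1}{36406} + 12361 = \frac{21599405}{39154653} + 12361 = \frac{484012265138}{39154653}$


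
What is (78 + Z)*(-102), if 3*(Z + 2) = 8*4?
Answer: -8840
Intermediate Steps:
Z = 26/3 (Z = -2 + (8*4)/3 = -2 + (⅓)*32 = -2 + 32/3 = 26/3 ≈ 8.6667)
(78 + Z)*(-102) = (78 + 26/3)*(-102) = (260/3)*(-102) = -8840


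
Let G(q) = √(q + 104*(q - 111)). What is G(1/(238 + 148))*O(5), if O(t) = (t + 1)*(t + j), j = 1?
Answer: 18*I*√1719969294/193 ≈ 3867.9*I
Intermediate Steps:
G(q) = √(-11544 + 105*q) (G(q) = √(q + 104*(-111 + q)) = √(q + (-11544 + 104*q)) = √(-11544 + 105*q))
O(t) = (1 + t)² (O(t) = (t + 1)*(t + 1) = (1 + t)*(1 + t) = (1 + t)²)
G(1/(238 + 148))*O(5) = √(-11544 + 105/(238 + 148))*(1 + 5² + 2*5) = √(-11544 + 105/386)*(1 + 25 + 10) = √(-11544 + 105*(1/386))*36 = √(-11544 + 105/386)*36 = √(-4455879/386)*36 = (I*√1719969294/386)*36 = 18*I*√1719969294/193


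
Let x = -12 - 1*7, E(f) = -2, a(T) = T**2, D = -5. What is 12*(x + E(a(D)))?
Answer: -252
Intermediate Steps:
x = -19 (x = -12 - 7 = -19)
12*(x + E(a(D))) = 12*(-19 - 2) = 12*(-21) = -252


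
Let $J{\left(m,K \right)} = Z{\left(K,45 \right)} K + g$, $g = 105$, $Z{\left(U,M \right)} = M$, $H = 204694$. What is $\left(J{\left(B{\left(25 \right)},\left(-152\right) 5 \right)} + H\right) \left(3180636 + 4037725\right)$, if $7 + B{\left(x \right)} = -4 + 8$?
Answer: $1231445168239$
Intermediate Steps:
$B{\left(x \right)} = -3$ ($B{\left(x \right)} = -7 + \left(-4 + 8\right) = -7 + 4 = -3$)
$J{\left(m,K \right)} = 105 + 45 K$ ($J{\left(m,K \right)} = 45 K + 105 = 105 + 45 K$)
$\left(J{\left(B{\left(25 \right)},\left(-152\right) 5 \right)} + H\right) \left(3180636 + 4037725\right) = \left(\left(105 + 45 \left(\left(-152\right) 5\right)\right) + 204694\right) \left(3180636 + 4037725\right) = \left(\left(105 + 45 \left(-760\right)\right) + 204694\right) 7218361 = \left(\left(105 - 34200\right) + 204694\right) 7218361 = \left(-34095 + 204694\right) 7218361 = 170599 \cdot 7218361 = 1231445168239$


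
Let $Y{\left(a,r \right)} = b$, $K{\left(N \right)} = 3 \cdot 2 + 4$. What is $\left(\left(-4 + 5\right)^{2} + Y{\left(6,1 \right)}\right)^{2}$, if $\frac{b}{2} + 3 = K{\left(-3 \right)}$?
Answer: $225$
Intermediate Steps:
$K{\left(N \right)} = 10$ ($K{\left(N \right)} = 6 + 4 = 10$)
$b = 14$ ($b = -6 + 2 \cdot 10 = -6 + 20 = 14$)
$Y{\left(a,r \right)} = 14$
$\left(\left(-4 + 5\right)^{2} + Y{\left(6,1 \right)}\right)^{2} = \left(\left(-4 + 5\right)^{2} + 14\right)^{2} = \left(1^{2} + 14\right)^{2} = \left(1 + 14\right)^{2} = 15^{2} = 225$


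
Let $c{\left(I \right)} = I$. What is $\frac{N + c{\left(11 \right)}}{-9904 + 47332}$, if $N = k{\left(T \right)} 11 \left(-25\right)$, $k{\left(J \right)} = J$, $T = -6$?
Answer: $\frac{1661}{37428} \approx 0.044379$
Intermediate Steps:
$N = 1650$ ($N = \left(-6\right) 11 \left(-25\right) = \left(-66\right) \left(-25\right) = 1650$)
$\frac{N + c{\left(11 \right)}}{-9904 + 47332} = \frac{1650 + 11}{-9904 + 47332} = \frac{1661}{37428}$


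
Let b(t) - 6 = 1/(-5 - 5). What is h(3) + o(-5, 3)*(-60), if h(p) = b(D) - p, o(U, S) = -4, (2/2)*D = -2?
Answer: 2429/10 ≈ 242.90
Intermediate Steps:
D = -2
b(t) = 59/10 (b(t) = 6 + 1/(-5 - 5) = 6 + 1/(-10) = 6 - ⅒ = 59/10)
h(p) = 59/10 - p
h(3) + o(-5, 3)*(-60) = (59/10 - 1*3) - 4*(-60) = (59/10 - 3) + 240 = 29/10 + 240 = 2429/10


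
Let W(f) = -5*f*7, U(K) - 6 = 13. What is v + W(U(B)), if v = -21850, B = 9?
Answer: -22515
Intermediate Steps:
U(K) = 19 (U(K) = 6 + 13 = 19)
W(f) = -35*f
v + W(U(B)) = -21850 - 35*19 = -21850 - 665 = -22515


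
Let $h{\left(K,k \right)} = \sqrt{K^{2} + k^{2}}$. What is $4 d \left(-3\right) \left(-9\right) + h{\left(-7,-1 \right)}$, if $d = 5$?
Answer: $540 + 5 \sqrt{2} \approx 547.07$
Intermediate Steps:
$4 d \left(-3\right) \left(-9\right) + h{\left(-7,-1 \right)} = 4 \cdot 5 \left(-3\right) \left(-9\right) + \sqrt{\left(-7\right)^{2} + \left(-1\right)^{2}} = 20 \left(-3\right) \left(-9\right) + \sqrt{49 + 1} = \left(-60\right) \left(-9\right) + \sqrt{50} = 540 + 5 \sqrt{2}$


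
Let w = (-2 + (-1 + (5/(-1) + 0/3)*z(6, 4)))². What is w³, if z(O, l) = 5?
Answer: 481890304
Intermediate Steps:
w = 784 (w = (-2 + (-1 + (5/(-1) + 0/3)*5))² = (-2 + (-1 + (5*(-1) + 0*(⅓))*5))² = (-2 + (-1 + (-5 + 0)*5))² = (-2 + (-1 - 5*5))² = (-2 + (-1 - 25))² = (-2 - 26)² = (-28)² = 784)
w³ = 784³ = 481890304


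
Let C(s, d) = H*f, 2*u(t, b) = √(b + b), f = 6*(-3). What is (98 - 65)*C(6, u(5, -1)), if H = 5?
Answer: -2970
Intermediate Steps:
f = -18
u(t, b) = √2*√b/2 (u(t, b) = √(b + b)/2 = √(2*b)/2 = (√2*√b)/2 = √2*√b/2)
C(s, d) = -90 (C(s, d) = 5*(-18) = -90)
(98 - 65)*C(6, u(5, -1)) = (98 - 65)*(-90) = 33*(-90) = -2970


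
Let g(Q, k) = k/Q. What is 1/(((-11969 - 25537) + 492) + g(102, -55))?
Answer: -102/3775483 ≈ -2.7016e-5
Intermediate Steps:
1/(((-11969 - 25537) + 492) + g(102, -55)) = 1/(((-11969 - 25537) + 492) - 55/102) = 1/((-37506 + 492) - 55*1/102) = 1/(-37014 - 55/102) = 1/(-3775483/102) = -102/3775483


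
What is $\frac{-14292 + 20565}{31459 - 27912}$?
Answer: $\frac{6273}{3547} \approx 1.7685$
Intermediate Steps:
$\frac{-14292 + 20565}{31459 - 27912} = \frac{6273}{3547}$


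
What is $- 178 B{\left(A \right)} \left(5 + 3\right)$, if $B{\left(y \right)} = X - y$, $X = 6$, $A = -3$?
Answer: $-12816$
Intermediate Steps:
$B{\left(y \right)} = 6 - y$
$- 178 B{\left(A \right)} \left(5 + 3\right) = - 178 \left(6 - -3\right) \left(5 + 3\right) = - 178 \left(6 + 3\right) 8 = - 178 \cdot 9 \cdot 8 = \left(-178\right) 72 = -12816$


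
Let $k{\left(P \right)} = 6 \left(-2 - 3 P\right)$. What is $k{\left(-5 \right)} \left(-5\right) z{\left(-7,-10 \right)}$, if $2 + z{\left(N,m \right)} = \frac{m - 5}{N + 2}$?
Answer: $-390$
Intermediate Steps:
$k{\left(P \right)} = -12 - 18 P$
$z{\left(N,m \right)} = -2 + \frac{-5 + m}{2 + N}$ ($z{\left(N,m \right)} = -2 + \frac{m - 5}{N + 2} = -2 + \frac{-5 + m}{2 + N}$)
$k{\left(-5 \right)} \left(-5\right) z{\left(-7,-10 \right)} = \left(-12 - -90\right) \left(-5\right) \frac{-9 - 10 - -14}{2 - 7} = \left(-12 + 90\right) \left(-5\right) \frac{-9 - 10 + 14}{-5} = 78 \left(-5\right) \left(\left(- \frac{1}{5}\right) \left(-5\right)\right) = \left(-390\right) 1 = -390$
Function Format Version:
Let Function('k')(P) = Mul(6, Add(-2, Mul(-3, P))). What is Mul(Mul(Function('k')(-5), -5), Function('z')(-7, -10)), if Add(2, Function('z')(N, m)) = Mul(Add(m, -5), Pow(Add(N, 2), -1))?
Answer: -390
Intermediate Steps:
Function('k')(P) = Add(-12, Mul(-18, P))
Function('z')(N, m) = Add(-2, Mul(Pow(Add(2, N), -1), Add(-5, m))) (Function('z')(N, m) = Add(-2, Mul(Add(m, -5), Pow(Add(N, 2), -1))) = Add(-2, Mul(Add(-5, m), Pow(Add(2, N), -1))) = Add(-2, Mul(Pow(Add(2, N), -1), Add(-5, m))))
Mul(Mul(Function('k')(-5), -5), Function('z')(-7, -10)) = Mul(Mul(Add(-12, Mul(-18, -5)), -5), Mul(Pow(Add(2, -7), -1), Add(-9, -10, Mul(-2, -7)))) = Mul(Mul(Add(-12, 90), -5), Mul(Pow(-5, -1), Add(-9, -10, 14))) = Mul(Mul(78, -5), Mul(Rational(-1, 5), -5)) = Mul(-390, 1) = -390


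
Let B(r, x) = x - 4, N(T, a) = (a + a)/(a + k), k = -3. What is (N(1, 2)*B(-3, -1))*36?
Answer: 720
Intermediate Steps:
N(T, a) = 2*a/(-3 + a) (N(T, a) = (a + a)/(a - 3) = (2*a)/(-3 + a) = 2*a/(-3 + a))
B(r, x) = -4 + x
(N(1, 2)*B(-3, -1))*36 = ((2*2/(-3 + 2))*(-4 - 1))*36 = ((2*2/(-1))*(-5))*36 = ((2*2*(-1))*(-5))*36 = -4*(-5)*36 = 20*36 = 720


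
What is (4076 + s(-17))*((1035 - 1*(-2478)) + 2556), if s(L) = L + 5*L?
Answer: 24118206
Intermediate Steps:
s(L) = 6*L
(4076 + s(-17))*((1035 - 1*(-2478)) + 2556) = (4076 + 6*(-17))*((1035 - 1*(-2478)) + 2556) = (4076 - 102)*((1035 + 2478) + 2556) = 3974*(3513 + 2556) = 3974*6069 = 24118206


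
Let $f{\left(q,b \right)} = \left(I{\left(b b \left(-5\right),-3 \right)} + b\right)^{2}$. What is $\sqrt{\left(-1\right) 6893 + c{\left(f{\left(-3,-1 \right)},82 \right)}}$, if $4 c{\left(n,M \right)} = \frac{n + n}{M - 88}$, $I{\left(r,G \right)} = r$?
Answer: $4 i \sqrt{431} \approx 83.042 i$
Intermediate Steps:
$f{\left(q,b \right)} = \left(b - 5 b^{2}\right)^{2}$ ($f{\left(q,b \right)} = \left(b b \left(-5\right) + b\right)^{2} = \left(b^{2} \left(-5\right) + b\right)^{2} = \left(- 5 b^{2} + b\right)^{2} = \left(b - 5 b^{2}\right)^{2}$)
$c{\left(n,M \right)} = \frac{n}{2 \left(-88 + M\right)}$ ($c{\left(n,M \right)} = \frac{\left(n + n\right) \frac{1}{M - 88}}{4} = \frac{2 n \frac{1}{-88 + M}}{4} = \frac{n}{2 \left(-88 + M\right)}$)
$\sqrt{\left(-1\right) 6893 + c{\left(f{\left(-3,-1 \right)},82 \right)}} = \sqrt{\left(-1\right) 6893 + \frac{\left(-1\right)^{2} \left(-1 + 5 \left(-1\right)\right)^{2}}{2 \left(-88 + 82\right)}} = \sqrt{-6893 + \frac{1 \left(-1 - 5\right)^{2}}{2 \left(-6\right)}} = \sqrt{-6893 + \frac{1}{2} \cdot 1 \left(-6\right)^{2} \left(- \frac{1}{6}\right)} = \sqrt{-6893 + \frac{1}{2} \cdot 1 \cdot 36 \left(- \frac{1}{6}\right)} = \sqrt{-6893 + \frac{1}{2} \cdot 36 \left(- \frac{1}{6}\right)} = \sqrt{-6893 - 3} = \sqrt{-6896} = 4 i \sqrt{431}$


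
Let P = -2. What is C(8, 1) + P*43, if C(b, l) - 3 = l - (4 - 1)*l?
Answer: -85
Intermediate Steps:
C(b, l) = 3 - 2*l (C(b, l) = 3 + (l - (4 - 1)*l) = 3 + (l - 3*l) = 3 - 2*l)
C(8, 1) + P*43 = (3 - 2*1) - 2*43 = (3 - 2) - 86 = 1 - 86 = -85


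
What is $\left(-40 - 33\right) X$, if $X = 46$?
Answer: $-3358$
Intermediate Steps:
$\left(-40 - 33\right) X = \left(-40 - 33\right) 46 = \left(-73\right) 46 = -3358$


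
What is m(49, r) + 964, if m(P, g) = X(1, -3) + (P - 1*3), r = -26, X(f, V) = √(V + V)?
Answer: 1010 + I*√6 ≈ 1010.0 + 2.4495*I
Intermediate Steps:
X(f, V) = √2*√V (X(f, V) = √(2*V) = √2*√V)
m(P, g) = -3 + P + I*√6 (m(P, g) = √2*√(-3) + (P - 1*3) = √2*(I*√3) + (P - 3) = I*√6 + (-3 + P) = -3 + P + I*√6)
m(49, r) + 964 = (-3 + 49 + I*√6) + 964 = (46 + I*√6) + 964 = 1010 + I*√6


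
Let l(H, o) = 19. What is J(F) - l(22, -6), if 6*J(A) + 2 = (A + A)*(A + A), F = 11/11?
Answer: -56/3 ≈ -18.667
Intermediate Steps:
F = 1 (F = 11*(1/11) = 1)
J(A) = -1/3 + 2*A**2/3 (J(A) = -1/3 + ((A + A)*(A + A))/6 = -1/3 + ((2*A)*(2*A))/6 = -1/3 + (4*A**2)/6 = -1/3 + 2*A**2/3)
J(F) - l(22, -6) = (-1/3 + (2/3)*1**2) - 1*19 = (-1/3 + (2/3)*1) - 19 = (-1/3 + 2/3) - 19 = 1/3 - 19 = -56/3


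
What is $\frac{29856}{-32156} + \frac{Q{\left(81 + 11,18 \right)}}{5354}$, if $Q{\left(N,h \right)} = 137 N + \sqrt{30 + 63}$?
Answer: $\frac{30680650}{21520403} + \frac{\sqrt{93}}{5354} \approx 1.4275$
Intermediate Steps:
$Q{\left(N,h \right)} = \sqrt{93} + 137 N$ ($Q{\left(N,h \right)} = 137 N + \sqrt{93} = \sqrt{93} + 137 N$)
$\frac{29856}{-32156} + \frac{Q{\left(81 + 11,18 \right)}}{5354} = \frac{29856}{-32156} + \frac{\sqrt{93} + 137 \left(81 + 11\right)}{5354} = 29856 \left(- \frac{1}{32156}\right) + \left(\sqrt{93} + 137 \cdot 92\right) \frac{1}{5354} = - \frac{7464}{8039} + \left(\sqrt{93} + 12604\right) \frac{1}{5354} = - \frac{7464}{8039} + \left(12604 + \sqrt{93}\right) \frac{1}{5354} = - \frac{7464}{8039} + \left(\frac{6302}{2677} + \frac{\sqrt{93}}{5354}\right) = \frac{30680650}{21520403} + \frac{\sqrt{93}}{5354}$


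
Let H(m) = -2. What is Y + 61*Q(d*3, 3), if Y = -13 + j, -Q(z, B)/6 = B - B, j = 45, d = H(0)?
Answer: 32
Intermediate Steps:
d = -2
Q(z, B) = 0 (Q(z, B) = -6*(B - B) = -6*0 = 0)
Y = 32 (Y = -13 + 45 = 32)
Y + 61*Q(d*3, 3) = 32 + 61*0 = 32 + 0 = 32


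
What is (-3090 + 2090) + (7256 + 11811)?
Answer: 18067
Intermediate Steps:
(-3090 + 2090) + (7256 + 11811) = -1000 + 19067 = 18067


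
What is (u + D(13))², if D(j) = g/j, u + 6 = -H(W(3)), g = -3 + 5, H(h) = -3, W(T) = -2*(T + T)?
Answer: 1369/169 ≈ 8.1006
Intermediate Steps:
W(T) = -4*T
g = 2
u = -3 (u = -6 - 1*(-3) = -6 + 3 = -3)
D(j) = 2/j
(u + D(13))² = (-3 + 2/13)² = (-37/13)² = 1369/169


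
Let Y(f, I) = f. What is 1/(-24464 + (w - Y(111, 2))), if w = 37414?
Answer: 1/12839 ≈ 7.7888e-5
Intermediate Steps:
1/(-24464 + (w - Y(111, 2))) = 1/(-24464 + (37414 - 1*111)) = 1/(-24464 + (37414 - 111)) = 1/(-24464 + 37303) = 1/12839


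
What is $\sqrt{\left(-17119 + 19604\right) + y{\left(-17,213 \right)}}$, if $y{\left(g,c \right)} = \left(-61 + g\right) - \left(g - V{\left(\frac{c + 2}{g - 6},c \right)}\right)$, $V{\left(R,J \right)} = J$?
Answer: $3 \sqrt{293} \approx 51.352$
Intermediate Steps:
$y{\left(g,c \right)} = -61 + c$ ($y{\left(g,c \right)} = \left(-61 + g\right) + \left(c - g\right) = -61 + c$)
$\sqrt{\left(-17119 + 19604\right) + y{\left(-17,213 \right)}} = \sqrt{\left(-17119 + 19604\right) + \left(-61 + 213\right)} = \sqrt{2485 + 152} = \sqrt{2637} = 3 \sqrt{293}$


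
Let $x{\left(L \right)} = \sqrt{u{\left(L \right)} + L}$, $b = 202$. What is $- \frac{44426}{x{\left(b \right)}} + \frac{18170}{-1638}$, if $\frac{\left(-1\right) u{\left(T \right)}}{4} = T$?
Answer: $- \frac{9085}{819} + \frac{22213 i \sqrt{606}}{303} \approx -11.093 + 1804.7 i$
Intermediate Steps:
$u{\left(T \right)} = - 4 T$
$x{\left(L \right)} = \sqrt{3} \sqrt{- L}$ ($x{\left(L \right)} = \sqrt{- 4 L + L} = \sqrt{- 3 L} = \sqrt{3} \sqrt{- L}$)
$- \frac{44426}{x{\left(b \right)}} + \frac{18170}{-1638} = - \frac{44426}{\sqrt{3} \sqrt{\left(-1\right) 202}} + \frac{18170}{-1638} = - \frac{44426}{\sqrt{3} \sqrt{-202}} + 18170 \left(- \frac{1}{1638}\right) = - \frac{44426}{\sqrt{3} i \sqrt{202}} - \frac{9085}{819} = - \frac{44426}{i \sqrt{606}} - \frac{9085}{819} = - 44426 \left(- \frac{i \sqrt{606}}{606}\right) - \frac{9085}{819} = \frac{22213 i \sqrt{606}}{303} - \frac{9085}{819} = - \frac{9085}{819} + \frac{22213 i \sqrt{606}}{303}$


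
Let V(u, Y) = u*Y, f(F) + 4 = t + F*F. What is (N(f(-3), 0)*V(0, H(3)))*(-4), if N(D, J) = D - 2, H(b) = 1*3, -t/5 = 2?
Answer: 0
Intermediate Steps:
t = -10 (t = -5*2 = -10)
H(b) = 3
f(F) = -14 + F² (f(F) = -4 + (-10 + F*F) = -4 + (-10 + F²) = -14 + F²)
V(u, Y) = Y*u
N(D, J) = -2 + D
(N(f(-3), 0)*V(0, H(3)))*(-4) = ((-2 + (-14 + (-3)²))*(3*0))*(-4) = ((-2 + (-14 + 9))*0)*(-4) = ((-2 - 5)*0)*(-4) = -7*0*(-4) = 0*(-4) = 0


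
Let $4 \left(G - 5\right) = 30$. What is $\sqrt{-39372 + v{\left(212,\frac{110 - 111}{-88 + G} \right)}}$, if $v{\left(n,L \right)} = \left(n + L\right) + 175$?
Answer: $\frac{i \sqrt{888896683}}{151} \approx 197.45 i$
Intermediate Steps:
$G = \frac{25}{2}$ ($G = 5 + \frac{1}{4} \cdot 30 = 5 + \frac{15}{2} = \frac{25}{2} \approx 12.5$)
$v{\left(n,L \right)} = 175 + L + n$ ($v{\left(n,L \right)} = \left(L + n\right) + 175 = 175 + L + n$)
$\sqrt{-39372 + v{\left(212,\frac{110 - 111}{-88 + G} \right)}} = \sqrt{-39372 + \left(175 + \frac{110 - 111}{-88 + \frac{25}{2}} + 212\right)} = \sqrt{-39372 + \left(175 - \frac{1}{- \frac{151}{2}} + 212\right)} = \sqrt{-39372 + \left(175 - - \frac{2}{151} + 212\right)} = \sqrt{-39372 + \left(175 + \frac{2}{151} + 212\right)} = \sqrt{-39372 + \frac{58439}{151}} = \sqrt{- \frac{5886733}{151}} = \frac{i \sqrt{888896683}}{151}$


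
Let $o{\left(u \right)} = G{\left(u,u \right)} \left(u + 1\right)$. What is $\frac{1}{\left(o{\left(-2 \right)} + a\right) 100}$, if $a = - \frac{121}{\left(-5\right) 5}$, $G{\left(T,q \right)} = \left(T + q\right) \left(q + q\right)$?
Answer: $- \frac{1}{1116} \approx -0.00089606$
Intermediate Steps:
$G{\left(T,q \right)} = 2 q \left(T + q\right)$ ($G{\left(T,q \right)} = \left(T + q\right) 2 q = 2 q \left(T + q\right)$)
$a = \frac{121}{25}$ ($a = - \frac{121}{-25} = \left(-121\right) \left(- \frac{1}{25}\right) = \frac{121}{25} \approx 4.84$)
$o{\left(u \right)} = 4 u^{2} \left(1 + u\right)$ ($o{\left(u \right)} = 2 u \left(u + u\right) \left(u + 1\right) = 2 u 2 u \left(1 + u\right) = 4 u^{2} \left(1 + u\right)$)
$\frac{1}{\left(o{\left(-2 \right)} + a\right) 100} = \frac{1}{\left(4 \left(-2\right)^{2} \left(1 - 2\right) + \frac{121}{25}\right) 100} = \frac{1}{\left(4 \cdot 4 \left(-1\right) + \frac{121}{25}\right) 100} = \frac{1}{\left(-16 + \frac{121}{25}\right) 100} = \frac{1}{\left(- \frac{279}{25}\right) 100} = \frac{1}{-1116} = - \frac{1}{1116}$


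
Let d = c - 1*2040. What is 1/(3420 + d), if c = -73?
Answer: 1/1307 ≈ 0.00076511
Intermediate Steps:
d = -2113 (d = -73 - 1*2040 = -73 - 2040 = -2113)
1/(3420 + d) = 1/(3420 - 2113) = 1/1307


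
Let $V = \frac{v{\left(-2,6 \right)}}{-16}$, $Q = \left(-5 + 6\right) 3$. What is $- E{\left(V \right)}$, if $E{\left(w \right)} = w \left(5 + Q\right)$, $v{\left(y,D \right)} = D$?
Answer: $3$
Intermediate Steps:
$Q = 3$ ($Q = 1 \cdot 3 = 3$)
$V = - \frac{3}{8}$ ($V = \frac{6}{-16} = 6 \left(- \frac{1}{16}\right) = - \frac{3}{8} \approx -0.375$)
$E{\left(w \right)} = 8 w$ ($E{\left(w \right)} = w \left(5 + 3\right) = w 8 = 8 w$)
$- E{\left(V \right)} = - \frac{8 \left(-3\right)}{8} = \left(-1\right) \left(-3\right) = 3$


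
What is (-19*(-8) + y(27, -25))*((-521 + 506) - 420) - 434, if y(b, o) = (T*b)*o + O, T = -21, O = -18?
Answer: -6224849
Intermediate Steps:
y(b, o) = -18 - 21*b*o (y(b, o) = (-21*b)*o - 18 = -21*b*o - 18 = -18 - 21*b*o)
(-19*(-8) + y(27, -25))*((-521 + 506) - 420) - 434 = (-19*(-8) + (-18 - 21*27*(-25)))*((-521 + 506) - 420) - 434 = (152 + (-18 + 14175))*(-15 - 420) - 434 = (152 + 14157)*(-435) - 434 = 14309*(-435) - 434 = -6224415 - 434 = -6224849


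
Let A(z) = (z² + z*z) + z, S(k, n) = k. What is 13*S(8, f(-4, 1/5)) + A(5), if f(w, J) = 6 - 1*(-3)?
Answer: 159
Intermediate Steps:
f(w, J) = 9 (f(w, J) = 6 + 3 = 9)
A(z) = z + 2*z² (A(z) = (z² + z²) + z = 2*z² + z = z + 2*z²)
13*S(8, f(-4, 1/5)) + A(5) = 13*8 + 5*(1 + 2*5) = 104 + 5*(1 + 10) = 104 + 5*11 = 104 + 55 = 159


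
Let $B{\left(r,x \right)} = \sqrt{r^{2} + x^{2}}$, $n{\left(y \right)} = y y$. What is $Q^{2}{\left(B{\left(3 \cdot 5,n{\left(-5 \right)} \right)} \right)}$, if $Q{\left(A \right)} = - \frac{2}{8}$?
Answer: $\frac{1}{16} \approx 0.0625$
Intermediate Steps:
$n{\left(y \right)} = y^{2}$
$Q{\left(A \right)} = - \frac{1}{4}$ ($Q{\left(A \right)} = \left(-2\right) \frac{1}{8} = - \frac{1}{4}$)
$Q^{2}{\left(B{\left(3 \cdot 5,n{\left(-5 \right)} \right)} \right)} = \left(- \frac{1}{4}\right)^{2} = \frac{1}{16}$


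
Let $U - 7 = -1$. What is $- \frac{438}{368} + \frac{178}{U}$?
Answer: $\frac{15719}{552} \approx 28.476$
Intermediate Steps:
$U = 6$ ($U = 7 - 1 = 6$)
$- \frac{438}{368} + \frac{178}{U} = - \frac{438}{368} + \frac{178}{6} = \left(-438\right) \frac{1}{368} + 178 \cdot \frac{1}{6} = - \frac{219}{184} + \frac{89}{3} = \frac{15719}{552}$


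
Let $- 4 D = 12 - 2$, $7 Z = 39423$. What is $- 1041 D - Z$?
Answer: $- \frac{42411}{14} \approx -3029.4$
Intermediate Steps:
$Z = \frac{39423}{7}$ ($Z = \frac{1}{7} \cdot 39423 = \frac{39423}{7} \approx 5631.9$)
$D = - \frac{5}{2}$ ($D = - \frac{12 - 2}{4} = \left(- \frac{1}{4}\right) 10 = - \frac{5}{2} \approx -2.5$)
$- 1041 D - Z = \left(-1041\right) \left(- \frac{5}{2}\right) - \frac{39423}{7} = \frac{5205}{2} - \frac{39423}{7} = - \frac{42411}{14}$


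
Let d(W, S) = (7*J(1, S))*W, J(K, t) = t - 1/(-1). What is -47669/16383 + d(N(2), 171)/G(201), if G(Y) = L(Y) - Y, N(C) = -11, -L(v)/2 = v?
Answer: 62744015/3292983 ≈ 19.054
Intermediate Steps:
L(v) = -2*v
G(Y) = -3*Y (G(Y) = -2*Y - Y = -3*Y)
J(K, t) = 1 + t (J(K, t) = t - 1*(-1) = t + 1 = 1 + t)
d(W, S) = W*(7 + 7*S) (d(W, S) = (7*(1 + S))*W = (7 + 7*S)*W = W*(7 + 7*S))
-47669/16383 + d(N(2), 171)/G(201) = -47669/16383 + (7*(-11)*(1 + 171))/((-3*201)) = -47669*1/16383 + (7*(-11)*172)/(-603) = -47669/16383 - 13244*(-1/603) = -47669/16383 + 13244/603 = 62744015/3292983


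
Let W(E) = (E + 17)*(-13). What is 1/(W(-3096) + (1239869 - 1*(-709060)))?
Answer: 1/1988956 ≈ 5.0278e-7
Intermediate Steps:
W(E) = -221 - 13*E (W(E) = (17 + E)*(-13) = -221 - 13*E)
1/(W(-3096) + (1239869 - 1*(-709060))) = 1/((-221 - 13*(-3096)) + (1239869 - 1*(-709060))) = 1/((-221 + 40248) + (1239869 + 709060)) = 1/(40027 + 1948929) = 1/1988956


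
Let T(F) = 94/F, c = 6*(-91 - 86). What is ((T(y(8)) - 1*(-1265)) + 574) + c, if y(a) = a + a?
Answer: 6263/8 ≈ 782.88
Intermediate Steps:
c = -1062 (c = 6*(-177) = -1062)
y(a) = 2*a
((T(y(8)) - 1*(-1265)) + 574) + c = ((94/((2*8)) - 1*(-1265)) + 574) - 1062 = ((94/16 + 1265) + 574) - 1062 = ((94*(1/16) + 1265) + 574) - 1062 = ((47/8 + 1265) + 574) - 1062 = (10167/8 + 574) - 1062 = 14759/8 - 1062 = 6263/8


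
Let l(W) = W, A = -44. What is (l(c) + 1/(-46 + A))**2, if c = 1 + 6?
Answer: 395641/8100 ≈ 48.845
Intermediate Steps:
c = 7
(l(c) + 1/(-46 + A))**2 = (7 + 1/(-46 - 44))**2 = (7 + 1/(-90))**2 = (7 - 1/90)**2 = (629/90)**2 = 395641/8100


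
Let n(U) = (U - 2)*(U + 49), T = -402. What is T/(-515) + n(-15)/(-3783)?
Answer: 1818436/1948245 ≈ 0.93337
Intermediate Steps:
n(U) = (-2 + U)*(49 + U)
T/(-515) + n(-15)/(-3783) = -402/(-515) + (-98 + (-15)² + 47*(-15))/(-3783) = -402*(-1/515) + (-98 + 225 - 705)*(-1/3783) = 402/515 - 578*(-1/3783) = 402/515 + 578/3783 = 1818436/1948245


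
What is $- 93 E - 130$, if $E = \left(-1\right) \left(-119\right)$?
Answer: $-11197$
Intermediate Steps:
$E = 119$
$- 93 E - 130 = \left(-93\right) 119 - 130 = -11067 - 130 = -11197$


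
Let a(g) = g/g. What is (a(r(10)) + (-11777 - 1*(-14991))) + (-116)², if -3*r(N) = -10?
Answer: 16671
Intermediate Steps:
r(N) = 10/3 (r(N) = -⅓*(-10) = 10/3)
a(g) = 1
(a(r(10)) + (-11777 - 1*(-14991))) + (-116)² = (1 + (-11777 - 1*(-14991))) + (-116)² = (1 + (-11777 + 14991)) + 13456 = (1 + 3214) + 13456 = 3215 + 13456 = 16671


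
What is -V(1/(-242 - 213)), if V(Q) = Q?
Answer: 1/455 ≈ 0.0021978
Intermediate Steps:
-V(1/(-242 - 213)) = -1/(-242 - 213) = -1/(-455) = -1*(-1/455) = 1/455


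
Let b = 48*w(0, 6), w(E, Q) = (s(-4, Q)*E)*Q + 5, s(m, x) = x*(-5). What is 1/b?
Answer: 1/240 ≈ 0.0041667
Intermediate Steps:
s(m, x) = -5*x
w(E, Q) = 5 - 5*E*Q² (w(E, Q) = ((-5*Q)*E)*Q + 5 = (-5*E*Q)*Q + 5 = -5*E*Q² + 5 = 5 - 5*E*Q²)
b = 240 (b = 48*(5 - 5*0*6²) = 48*(5 - 5*0*36) = 48*(5 + 0) = 48*5 = 240)
1/b = 1/240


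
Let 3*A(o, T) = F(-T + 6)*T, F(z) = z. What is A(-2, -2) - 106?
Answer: -334/3 ≈ -111.33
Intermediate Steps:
A(o, T) = T*(6 - T)/3 (A(o, T) = ((-T + 6)*T)/3 = ((6 - T)*T)/3 = (T*(6 - T))/3 = T*(6 - T)/3)
A(-2, -2) - 106 = (⅓)*(-2)*(6 - 1*(-2)) - 106 = (⅓)*(-2)*(6 + 2) - 106 = (⅓)*(-2)*8 - 106 = -16/3 - 106 = -334/3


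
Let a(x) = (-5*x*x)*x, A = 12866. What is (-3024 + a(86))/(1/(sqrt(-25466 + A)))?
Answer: -95499120*I*sqrt(14) ≈ -3.5732e+8*I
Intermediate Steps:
a(x) = -5*x**3 (a(x) = (-5*x**2)*x = -5*x**3)
(-3024 + a(86))/(1/(sqrt(-25466 + A))) = (-3024 - 5*86**3)/(1/(sqrt(-25466 + 12866))) = (-3024 - 5*636056)/(1/(sqrt(-12600))) = (-3024 - 3180280)/(1/(30*I*sqrt(14))) = -3183304*30*I*sqrt(14) = -95499120*I*sqrt(14)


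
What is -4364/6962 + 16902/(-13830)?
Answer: -14835487/8023705 ≈ -1.8490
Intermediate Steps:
-4364/6962 + 16902/(-13830) = -4364*1/6962 + 16902*(-1/13830) = -2182/3481 - 2817/2305 = -14835487/8023705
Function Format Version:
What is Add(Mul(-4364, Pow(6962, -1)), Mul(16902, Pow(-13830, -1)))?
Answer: Rational(-14835487, 8023705) ≈ -1.8490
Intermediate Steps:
Add(Mul(-4364, Pow(6962, -1)), Mul(16902, Pow(-13830, -1))) = Add(Mul(-4364, Rational(1, 6962)), Mul(16902, Rational(-1, 13830))) = Add(Rational(-2182, 3481), Rational(-2817, 2305)) = Rational(-14835487, 8023705)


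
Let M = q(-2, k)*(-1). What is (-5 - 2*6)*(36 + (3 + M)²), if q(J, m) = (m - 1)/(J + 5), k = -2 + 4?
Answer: -6596/9 ≈ -732.89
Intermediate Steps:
k = 2
q(J, m) = (-1 + m)/(5 + J)
M = -⅓ (M = ((-1 + 2)/(5 - 2))*(-1) = (1/3)*(-1) = ((⅓)*1)*(-1) = (⅓)*(-1) = -⅓ ≈ -0.33333)
(-5 - 2*6)*(36 + (3 + M)²) = (-5 - 2*6)*(36 + (3 - ⅓)²) = (-5 - 12)*(36 + (8/3)²) = -17*(36 + 64/9) = -17*388/9 = -6596/9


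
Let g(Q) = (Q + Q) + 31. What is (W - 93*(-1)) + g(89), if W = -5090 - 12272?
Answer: -17060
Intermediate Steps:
W = -17362
g(Q) = 31 + 2*Q (g(Q) = 2*Q + 31 = 31 + 2*Q)
(W - 93*(-1)) + g(89) = (-17362 - 93*(-1)) + (31 + 2*89) = (-17362 + 93) + (31 + 178) = -17269 + 209 = -17060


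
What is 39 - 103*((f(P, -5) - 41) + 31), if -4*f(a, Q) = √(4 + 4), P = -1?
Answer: 1069 + 103*√2/2 ≈ 1141.8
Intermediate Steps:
f(a, Q) = -√2/2 (f(a, Q) = -√(4 + 4)/4 = -√2/2)
39 - 103*((f(P, -5) - 41) + 31) = 39 - 103*((-√2/2 - 41) + 31) = 39 - 103*((-41 - √2/2) + 31) = 39 - 103*(-10 - √2/2) = 39 + (1030 + 103*√2/2) = 1069 + 103*√2/2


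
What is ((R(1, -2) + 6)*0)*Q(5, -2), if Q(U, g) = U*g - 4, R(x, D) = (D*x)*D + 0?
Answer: 0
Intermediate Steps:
R(x, D) = x*D² (R(x, D) = x*D² + 0 = x*D²)
Q(U, g) = -4 + U*g
((R(1, -2) + 6)*0)*Q(5, -2) = ((1*(-2)² + 6)*0)*(-4 + 5*(-2)) = ((1*4 + 6)*0)*(-4 - 10) = ((4 + 6)*0)*(-14) = (10*0)*(-14) = 0*(-14) = 0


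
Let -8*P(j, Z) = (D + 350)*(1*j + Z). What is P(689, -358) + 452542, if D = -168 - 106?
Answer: 898795/2 ≈ 4.4940e+5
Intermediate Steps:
D = -274
P(j, Z) = -19*Z/2 - 19*j/2 (P(j, Z) = -(-274 + 350)*(1*j + Z)/8 = -19*(j + Z)/2 = -19*(Z + j)/2 = -(76*Z + 76*j)/8 = -19*Z/2 - 19*j/2)
P(689, -358) + 452542 = (-19/2*(-358) - 19/2*689) + 452542 = (3401 - 13091/2) + 452542 = -6289/2 + 452542 = 898795/2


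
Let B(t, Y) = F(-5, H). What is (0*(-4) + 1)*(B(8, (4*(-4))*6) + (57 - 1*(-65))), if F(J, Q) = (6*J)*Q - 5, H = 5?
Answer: -33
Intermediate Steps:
F(J, Q) = -5 + 6*J*Q (F(J, Q) = 6*J*Q - 5 = -5 + 6*J*Q)
B(t, Y) = -155 (B(t, Y) = -5 + 6*(-5)*5 = -5 - 150 = -155)
(0*(-4) + 1)*(B(8, (4*(-4))*6) + (57 - 1*(-65))) = (0*(-4) + 1)*(-155 + (57 - 1*(-65))) = (0 + 1)*(-155 + (57 + 65)) = 1*(-155 + 122) = 1*(-33) = -33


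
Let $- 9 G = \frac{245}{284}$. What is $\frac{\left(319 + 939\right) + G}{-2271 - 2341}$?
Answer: $- \frac{3215203}{11788272} \approx -0.27275$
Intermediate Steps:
$G = - \frac{245}{2556}$ ($G = - \frac{245 \cdot \frac{1}{284}}{9} = \left(- \frac{1}{9}\right) \frac{245}{284} = - \frac{245}{2556} \approx -0.095853$)
$\frac{\left(319 + 939\right) + G}{-2271 - 2341} = \frac{\left(319 + 939\right) - \frac{245}{2556}}{-2271 - 2341} = \frac{1258 - \frac{245}{2556}}{-4612} = \frac{3215203}{2556} \left(- \frac{1}{4612}\right) = - \frac{3215203}{11788272}$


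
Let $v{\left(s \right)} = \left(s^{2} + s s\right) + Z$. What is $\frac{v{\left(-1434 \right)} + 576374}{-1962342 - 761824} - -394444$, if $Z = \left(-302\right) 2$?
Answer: $\frac{537263122611}{1362083} \approx 3.9444 \cdot 10^{5}$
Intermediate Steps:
$Z = -604$
$v{\left(s \right)} = -604 + 2 s^{2}$ ($v{\left(s \right)} = \left(s^{2} + s s\right) - 604 = \left(s^{2} + s^{2}\right) - 604 = 2 s^{2} - 604 = -604 + 2 s^{2}$)
$\frac{v{\left(-1434 \right)} + 576374}{-1962342 - 761824} - -394444 = \frac{\left(-604 + 2 \left(-1434\right)^{2}\right) + 576374}{-1962342 - 761824} - -394444 = \frac{\left(-604 + 2 \cdot 2056356\right) + 576374}{-2724166} + 394444 = \left(\left(-604 + 4112712\right) + 576374\right) \left(- \frac{1}{2724166}\right) + 394444 = \left(4112108 + 576374\right) \left(- \frac{1}{2724166}\right) + 394444 = 4688482 \left(- \frac{1}{2724166}\right) + 394444 = - \frac{2344241}{1362083} + 394444 = \frac{537263122611}{1362083}$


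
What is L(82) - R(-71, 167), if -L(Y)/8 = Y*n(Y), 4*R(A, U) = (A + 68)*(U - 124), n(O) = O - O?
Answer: 129/4 ≈ 32.250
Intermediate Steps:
n(O) = 0
R(A, U) = (-124 + U)*(68 + A)/4 (R(A, U) = ((A + 68)*(U - 124))/4 = ((68 + A)*(-124 + U))/4 = ((-124 + U)*(68 + A))/4 = (-124 + U)*(68 + A)/4)
L(Y) = 0 (L(Y) = -8*Y*0 = -8*0 = 0)
L(82) - R(-71, 167) = 0 - (-2108 - 31*(-71) + 17*167 + (1/4)*(-71)*167) = 0 - (-2108 + 2201 + 2839 - 11857/4) = 0 - 1*(-129/4) = 0 + 129/4 = 129/4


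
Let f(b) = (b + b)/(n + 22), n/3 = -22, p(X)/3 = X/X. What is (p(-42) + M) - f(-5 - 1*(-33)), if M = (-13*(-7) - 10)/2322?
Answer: 4075/946 ≈ 4.3076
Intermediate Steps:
p(X) = 3 (p(X) = 3*(X/X) = 3*1 = 3)
n = -66 (n = 3*(-22) = -66)
f(b) = -b/22 (f(b) = (b + b)/(-66 + 22) = (2*b)/(-44) = (2*b)*(-1/44) = -b/22)
M = 3/86 (M = (91 - 10)*(1/2322) = 81*(1/2322) = 3/86 ≈ 0.034884)
(p(-42) + M) - f(-5 - 1*(-33)) = (3 + 3/86) - (-1)*(-5 - 1*(-33))/22 = 261/86 - (-1)*(-5 + 33)/22 = 261/86 - (-1)*28/22 = 261/86 - 1*(-14/11) = 261/86 + 14/11 = 4075/946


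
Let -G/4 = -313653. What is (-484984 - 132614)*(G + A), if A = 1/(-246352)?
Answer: -95442413894446977/123176 ≈ -7.7485e+11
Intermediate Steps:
G = 1254612 (G = -4*(-313653) = 1254612)
A = -1/246352 ≈ -4.0592e-6
(-484984 - 132614)*(G + A) = (-484984 - 132614)*(1254612 - 1/246352) = -617598*309076175423/246352 = -95442413894446977/123176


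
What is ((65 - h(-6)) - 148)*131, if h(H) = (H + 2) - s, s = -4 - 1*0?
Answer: -10873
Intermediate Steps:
s = -4 (s = -4 + 0 = -4)
h(H) = 6 + H (h(H) = (H + 2) - 1*(-4) = (2 + H) + 4 = 6 + H)
((65 - h(-6)) - 148)*131 = ((65 - (6 - 6)) - 148)*131 = ((65 - 1*0) - 148)*131 = ((65 + 0) - 148)*131 = (65 - 148)*131 = -83*131 = -10873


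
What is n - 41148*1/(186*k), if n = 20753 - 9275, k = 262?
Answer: 46608729/4061 ≈ 11477.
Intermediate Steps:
n = 11478
n - 41148*1/(186*k) = 11478 - 41148/(262*186) = 11478 - 41148/48732 = 11478 - 41148*1/48732 = 11478 - 3429/4061 = 46608729/4061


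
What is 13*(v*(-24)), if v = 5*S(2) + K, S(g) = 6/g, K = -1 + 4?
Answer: -5616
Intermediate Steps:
K = 3
v = 18 (v = 5*(6/2) + 3 = 5*(6*(½)) + 3 = 5*3 + 3 = 15 + 3 = 18)
13*(v*(-24)) = 13*(18*(-24)) = 13*(-432) = -5616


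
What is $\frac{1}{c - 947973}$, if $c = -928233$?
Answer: $- \frac{1}{1876206} \approx -5.3299 \cdot 10^{-7}$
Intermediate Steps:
$\frac{1}{c - 947973} = \frac{1}{-928233 - 947973} = \frac{1}{-1876206} = - \frac{1}{1876206}$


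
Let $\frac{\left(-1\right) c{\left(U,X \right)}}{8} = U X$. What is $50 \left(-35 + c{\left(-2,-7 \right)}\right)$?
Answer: $-7350$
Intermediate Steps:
$c{\left(U,X \right)} = - 8 U X$
$50 \left(-35 + c{\left(-2,-7 \right)}\right) = 50 \left(-35 - \left(-16\right) \left(-7\right)\right) = 50 \left(-35 - 112\right) = 50 \left(-147\right) = -7350$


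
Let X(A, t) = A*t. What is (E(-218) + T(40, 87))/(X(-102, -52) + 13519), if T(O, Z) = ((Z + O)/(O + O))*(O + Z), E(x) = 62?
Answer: 21089/1505840 ≈ 0.014005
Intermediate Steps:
T(O, Z) = (O + Z)**2/(2*O) (T(O, Z) = ((O + Z)/((2*O)))*(O + Z) = ((O + Z)*(1/(2*O)))*(O + Z) = ((O + Z)/(2*O))*(O + Z) = (O + Z)**2/(2*O))
(E(-218) + T(40, 87))/(X(-102, -52) + 13519) = (62 + (1/2)*(40 + 87)**2/40)/(-102*(-52) + 13519) = (62 + (1/2)*(1/40)*127**2)/(5304 + 13519) = (62 + (1/2)*(1/40)*16129)/18823 = (62 + 16129/80)*(1/18823) = (21089/80)*(1/18823) = 21089/1505840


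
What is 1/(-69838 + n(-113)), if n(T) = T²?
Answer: -1/57069 ≈ -1.7523e-5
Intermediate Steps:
1/(-69838 + n(-113)) = 1/(-69838 + (-113)²) = 1/(-69838 + 12769) = 1/(-57069) = -1/57069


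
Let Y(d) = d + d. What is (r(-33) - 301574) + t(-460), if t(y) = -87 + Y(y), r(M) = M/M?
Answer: -302580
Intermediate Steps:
r(M) = 1
Y(d) = 2*d
t(y) = -87 + 2*y
(r(-33) - 301574) + t(-460) = (1 - 301574) + (-87 + 2*(-460)) = -301573 + (-87 - 920) = -301573 - 1007 = -302580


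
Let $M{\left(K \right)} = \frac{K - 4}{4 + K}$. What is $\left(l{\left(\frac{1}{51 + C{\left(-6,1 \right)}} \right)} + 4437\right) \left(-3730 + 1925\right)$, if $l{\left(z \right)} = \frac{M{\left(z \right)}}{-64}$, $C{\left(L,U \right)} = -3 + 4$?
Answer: $- \frac{5638204305}{704} \approx -8.0088 \cdot 10^{6}$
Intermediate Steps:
$C{\left(L,U \right)} = 1$
$M{\left(K \right)} = \frac{-4 + K}{4 + K}$
$l{\left(z \right)} = - \frac{-4 + z}{64 \left(4 + z\right)}$ ($l{\left(z \right)} = \frac{\frac{1}{4 + z} \left(-4 + z\right)}{-64} = \frac{-4 + z}{4 + z} \left(- \frac{1}{64}\right) = - \frac{-4 + z}{64 \left(4 + z\right)}$)
$\left(l{\left(\frac{1}{51 + C{\left(-6,1 \right)}} \right)} + 4437\right) \left(-3730 + 1925\right) = \left(\frac{4 - \frac{1}{51 + 1}}{64 \left(4 + \frac{1}{51 + 1}\right)} + 4437\right) \left(-3730 + 1925\right) = \left(\frac{4 - \frac{1}{52}}{64 \left(4 + \frac{1}{52}\right)} + 4437\right) \left(-1805\right) = \left(\frac{4 - \frac{1}{52}}{64 \cdot \frac{209}{52}} + 4437\right) \left(-1805\right) = \left(\frac{1}{64} \cdot \frac{52}{209} \cdot \frac{207}{52} + 4437\right) \left(-1805\right) = \left(\frac{207}{13376} + 4437\right) \left(-1805\right) = \frac{59349519}{13376} \left(-1805\right) = - \frac{5638204305}{704}$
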